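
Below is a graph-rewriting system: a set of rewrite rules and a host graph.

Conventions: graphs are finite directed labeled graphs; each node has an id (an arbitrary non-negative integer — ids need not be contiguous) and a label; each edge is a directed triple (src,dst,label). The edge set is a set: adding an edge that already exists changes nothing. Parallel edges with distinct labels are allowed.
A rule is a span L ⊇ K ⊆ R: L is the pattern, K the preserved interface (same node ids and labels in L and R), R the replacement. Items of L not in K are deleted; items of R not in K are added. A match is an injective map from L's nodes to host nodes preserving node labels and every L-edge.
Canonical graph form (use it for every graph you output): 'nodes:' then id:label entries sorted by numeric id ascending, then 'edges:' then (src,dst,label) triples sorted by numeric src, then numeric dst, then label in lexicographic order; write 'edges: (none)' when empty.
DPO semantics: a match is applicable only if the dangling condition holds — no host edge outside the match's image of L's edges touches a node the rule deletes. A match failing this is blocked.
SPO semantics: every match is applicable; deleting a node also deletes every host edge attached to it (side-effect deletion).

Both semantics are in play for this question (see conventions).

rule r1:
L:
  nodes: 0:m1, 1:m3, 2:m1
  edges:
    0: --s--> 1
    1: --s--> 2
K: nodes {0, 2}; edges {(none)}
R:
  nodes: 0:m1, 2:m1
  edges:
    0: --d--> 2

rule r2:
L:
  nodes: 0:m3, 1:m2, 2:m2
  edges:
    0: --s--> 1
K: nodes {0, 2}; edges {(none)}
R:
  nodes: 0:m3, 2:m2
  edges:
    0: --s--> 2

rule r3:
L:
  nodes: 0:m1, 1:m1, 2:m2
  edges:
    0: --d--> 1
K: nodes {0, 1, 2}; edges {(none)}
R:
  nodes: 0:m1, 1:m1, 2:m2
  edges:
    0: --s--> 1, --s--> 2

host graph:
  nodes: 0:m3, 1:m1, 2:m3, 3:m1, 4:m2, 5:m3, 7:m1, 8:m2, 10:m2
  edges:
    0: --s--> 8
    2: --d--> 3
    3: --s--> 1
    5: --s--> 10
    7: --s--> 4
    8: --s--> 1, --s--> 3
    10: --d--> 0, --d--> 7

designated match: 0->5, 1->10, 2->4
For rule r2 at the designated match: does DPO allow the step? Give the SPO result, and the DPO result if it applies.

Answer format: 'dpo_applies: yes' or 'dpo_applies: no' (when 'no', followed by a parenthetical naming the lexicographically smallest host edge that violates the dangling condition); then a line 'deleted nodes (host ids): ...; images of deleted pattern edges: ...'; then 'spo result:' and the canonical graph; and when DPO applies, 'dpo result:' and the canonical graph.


dpo_applies: no
(the rule deletes node 10, which keeps host edge (10,0,d) outside the match image — the dangling condition fails, DPO blocks; SPO proceeds and side-deletes such edges)
deleted nodes (host ids): 10; images of deleted pattern edges: (5,10,s)
spo result:
nodes: 0:m3, 1:m1, 2:m3, 3:m1, 4:m2, 5:m3, 7:m1, 8:m2
edges: (0,8,s); (2,3,d); (3,1,s); (5,4,s); (7,4,s); (8,1,s); (8,3,s)


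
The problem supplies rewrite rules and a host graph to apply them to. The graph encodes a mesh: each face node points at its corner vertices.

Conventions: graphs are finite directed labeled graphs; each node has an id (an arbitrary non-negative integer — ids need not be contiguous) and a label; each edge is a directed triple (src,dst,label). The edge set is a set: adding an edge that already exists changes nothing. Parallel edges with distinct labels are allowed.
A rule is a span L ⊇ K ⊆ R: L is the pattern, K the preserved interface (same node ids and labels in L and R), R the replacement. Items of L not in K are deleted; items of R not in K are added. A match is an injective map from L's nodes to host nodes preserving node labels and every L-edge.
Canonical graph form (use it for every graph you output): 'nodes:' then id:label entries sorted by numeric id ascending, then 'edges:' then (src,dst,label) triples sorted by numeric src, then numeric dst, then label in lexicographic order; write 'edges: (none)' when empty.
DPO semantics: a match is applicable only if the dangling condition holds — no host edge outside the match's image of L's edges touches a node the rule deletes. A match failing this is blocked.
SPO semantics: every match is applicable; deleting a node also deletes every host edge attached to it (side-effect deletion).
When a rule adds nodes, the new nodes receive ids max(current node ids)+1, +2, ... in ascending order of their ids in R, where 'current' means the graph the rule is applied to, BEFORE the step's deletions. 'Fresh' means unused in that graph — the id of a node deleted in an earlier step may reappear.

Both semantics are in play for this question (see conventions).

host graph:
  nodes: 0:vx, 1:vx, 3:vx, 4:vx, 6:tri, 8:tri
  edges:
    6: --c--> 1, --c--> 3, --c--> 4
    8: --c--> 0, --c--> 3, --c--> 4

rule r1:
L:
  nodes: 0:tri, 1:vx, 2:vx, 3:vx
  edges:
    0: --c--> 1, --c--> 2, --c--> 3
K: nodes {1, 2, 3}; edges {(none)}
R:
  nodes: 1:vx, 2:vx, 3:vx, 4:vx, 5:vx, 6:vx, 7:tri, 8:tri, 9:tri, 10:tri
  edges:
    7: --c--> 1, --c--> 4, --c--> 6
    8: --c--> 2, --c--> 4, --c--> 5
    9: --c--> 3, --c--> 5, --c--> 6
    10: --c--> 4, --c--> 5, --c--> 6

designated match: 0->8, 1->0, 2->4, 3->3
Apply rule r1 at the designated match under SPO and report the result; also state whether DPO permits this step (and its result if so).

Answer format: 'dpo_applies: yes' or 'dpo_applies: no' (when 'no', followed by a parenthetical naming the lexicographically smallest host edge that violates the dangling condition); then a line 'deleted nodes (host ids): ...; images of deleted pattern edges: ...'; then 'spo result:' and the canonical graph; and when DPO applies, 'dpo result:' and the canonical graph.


dpo_applies: yes
deleted nodes (host ids): 8; images of deleted pattern edges: (8,0,c); (8,3,c); (8,4,c)
spo result:
nodes: 0:vx, 1:vx, 3:vx, 4:vx, 6:tri, 9:vx, 10:vx, 11:vx, 12:tri, 13:tri, 14:tri, 15:tri
edges: (6,1,c); (6,3,c); (6,4,c); (12,0,c); (12,9,c); (12,11,c); (13,4,c); (13,9,c); (13,10,c); (14,3,c); (14,10,c); (14,11,c); (15,9,c); (15,10,c); (15,11,c)
dpo result:
nodes: 0:vx, 1:vx, 3:vx, 4:vx, 6:tri, 9:vx, 10:vx, 11:vx, 12:tri, 13:tri, 14:tri, 15:tri
edges: (6,1,c); (6,3,c); (6,4,c); (12,0,c); (12,9,c); (12,11,c); (13,4,c); (13,9,c); (13,10,c); (14,3,c); (14,10,c); (14,11,c); (15,9,c); (15,10,c); (15,11,c)


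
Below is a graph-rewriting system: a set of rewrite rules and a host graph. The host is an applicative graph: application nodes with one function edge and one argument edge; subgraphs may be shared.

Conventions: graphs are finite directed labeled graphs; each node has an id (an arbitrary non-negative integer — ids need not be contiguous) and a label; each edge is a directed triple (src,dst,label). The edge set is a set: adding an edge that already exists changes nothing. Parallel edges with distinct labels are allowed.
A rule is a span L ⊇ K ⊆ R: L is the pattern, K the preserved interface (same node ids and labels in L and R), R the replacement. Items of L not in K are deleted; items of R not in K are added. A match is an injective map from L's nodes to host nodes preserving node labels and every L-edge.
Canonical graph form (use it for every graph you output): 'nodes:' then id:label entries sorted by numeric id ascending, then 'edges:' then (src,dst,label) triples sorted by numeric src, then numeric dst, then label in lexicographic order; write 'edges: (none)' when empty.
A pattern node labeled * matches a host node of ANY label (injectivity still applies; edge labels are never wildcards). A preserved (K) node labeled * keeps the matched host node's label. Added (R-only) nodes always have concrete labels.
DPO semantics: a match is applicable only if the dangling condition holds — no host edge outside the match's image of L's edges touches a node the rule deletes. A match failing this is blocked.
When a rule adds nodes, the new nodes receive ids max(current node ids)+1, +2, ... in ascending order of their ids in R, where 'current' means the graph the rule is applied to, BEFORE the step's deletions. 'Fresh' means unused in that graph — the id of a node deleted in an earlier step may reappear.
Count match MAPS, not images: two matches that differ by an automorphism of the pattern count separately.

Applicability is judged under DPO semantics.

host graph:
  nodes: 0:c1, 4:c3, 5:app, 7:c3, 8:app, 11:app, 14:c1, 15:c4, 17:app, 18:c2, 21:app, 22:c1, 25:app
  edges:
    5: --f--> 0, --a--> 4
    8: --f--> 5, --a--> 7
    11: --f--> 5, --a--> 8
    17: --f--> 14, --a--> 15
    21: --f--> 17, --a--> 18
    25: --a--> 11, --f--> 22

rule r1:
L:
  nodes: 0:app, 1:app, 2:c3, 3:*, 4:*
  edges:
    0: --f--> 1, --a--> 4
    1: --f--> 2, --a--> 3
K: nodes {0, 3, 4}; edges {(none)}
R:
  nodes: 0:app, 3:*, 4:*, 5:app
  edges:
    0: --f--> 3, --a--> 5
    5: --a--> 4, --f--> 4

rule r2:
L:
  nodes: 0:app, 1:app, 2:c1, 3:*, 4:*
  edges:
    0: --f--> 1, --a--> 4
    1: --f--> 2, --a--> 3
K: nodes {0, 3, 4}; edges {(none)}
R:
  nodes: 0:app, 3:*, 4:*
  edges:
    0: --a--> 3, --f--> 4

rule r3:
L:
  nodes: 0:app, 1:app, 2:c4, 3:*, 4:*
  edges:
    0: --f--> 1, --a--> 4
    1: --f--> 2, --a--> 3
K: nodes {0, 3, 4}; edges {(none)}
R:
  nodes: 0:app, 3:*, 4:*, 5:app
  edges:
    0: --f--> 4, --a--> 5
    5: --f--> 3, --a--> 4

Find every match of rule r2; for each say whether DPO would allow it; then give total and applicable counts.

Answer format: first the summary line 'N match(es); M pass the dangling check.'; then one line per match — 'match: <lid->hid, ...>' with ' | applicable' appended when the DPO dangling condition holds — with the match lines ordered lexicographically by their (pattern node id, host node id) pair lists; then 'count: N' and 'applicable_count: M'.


3 match(es); 1 pass the dangling check.
match: 0->8, 1->5, 2->0, 3->4, 4->7
match: 0->11, 1->5, 2->0, 3->4, 4->8
match: 0->21, 1->17, 2->14, 3->15, 4->18 | applicable
count: 3
applicable_count: 1


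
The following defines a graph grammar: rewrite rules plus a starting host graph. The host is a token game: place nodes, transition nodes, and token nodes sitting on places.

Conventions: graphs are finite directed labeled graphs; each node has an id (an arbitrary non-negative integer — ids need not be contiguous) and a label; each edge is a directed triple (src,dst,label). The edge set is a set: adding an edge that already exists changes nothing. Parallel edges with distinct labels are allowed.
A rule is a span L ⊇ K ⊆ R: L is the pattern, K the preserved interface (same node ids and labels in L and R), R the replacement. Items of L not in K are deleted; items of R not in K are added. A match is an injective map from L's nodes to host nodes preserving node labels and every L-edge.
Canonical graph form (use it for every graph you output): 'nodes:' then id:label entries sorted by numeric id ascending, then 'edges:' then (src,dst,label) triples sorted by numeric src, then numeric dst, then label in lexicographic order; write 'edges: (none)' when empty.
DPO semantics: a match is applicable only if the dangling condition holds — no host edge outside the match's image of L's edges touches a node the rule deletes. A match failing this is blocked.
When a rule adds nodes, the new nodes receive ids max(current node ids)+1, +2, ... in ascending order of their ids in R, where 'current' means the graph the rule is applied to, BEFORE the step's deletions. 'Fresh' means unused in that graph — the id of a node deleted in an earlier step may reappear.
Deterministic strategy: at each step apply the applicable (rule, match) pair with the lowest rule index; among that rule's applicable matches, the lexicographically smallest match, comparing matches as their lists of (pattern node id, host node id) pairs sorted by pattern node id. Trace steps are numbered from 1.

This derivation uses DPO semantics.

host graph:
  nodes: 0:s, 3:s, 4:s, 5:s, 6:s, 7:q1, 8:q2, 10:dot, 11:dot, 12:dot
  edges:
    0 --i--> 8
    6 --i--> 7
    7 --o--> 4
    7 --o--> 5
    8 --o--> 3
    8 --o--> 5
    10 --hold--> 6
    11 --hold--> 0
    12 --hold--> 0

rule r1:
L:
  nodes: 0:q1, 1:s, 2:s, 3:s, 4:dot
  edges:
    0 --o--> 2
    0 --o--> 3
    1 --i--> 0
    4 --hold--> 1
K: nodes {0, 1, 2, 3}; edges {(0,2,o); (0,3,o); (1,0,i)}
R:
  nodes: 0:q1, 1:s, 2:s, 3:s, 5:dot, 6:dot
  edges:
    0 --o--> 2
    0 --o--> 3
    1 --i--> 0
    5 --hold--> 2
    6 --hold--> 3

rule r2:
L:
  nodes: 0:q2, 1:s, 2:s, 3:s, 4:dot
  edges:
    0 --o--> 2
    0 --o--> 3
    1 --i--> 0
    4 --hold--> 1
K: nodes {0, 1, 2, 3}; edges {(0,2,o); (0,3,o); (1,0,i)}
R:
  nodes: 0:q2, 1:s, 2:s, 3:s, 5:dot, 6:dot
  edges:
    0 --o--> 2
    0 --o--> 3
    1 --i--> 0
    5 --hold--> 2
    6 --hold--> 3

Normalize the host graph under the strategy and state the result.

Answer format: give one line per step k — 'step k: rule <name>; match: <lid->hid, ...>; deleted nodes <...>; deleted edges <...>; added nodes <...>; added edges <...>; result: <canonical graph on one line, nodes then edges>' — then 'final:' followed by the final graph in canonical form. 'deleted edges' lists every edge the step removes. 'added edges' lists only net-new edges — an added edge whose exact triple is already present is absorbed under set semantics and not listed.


step 1: rule r1; match: 0->7, 1->6, 2->4, 3->5, 4->10; deleted nodes 10; deleted edges (10,6,hold); added nodes 13, 14; added edges (13,4,hold); (14,5,hold); result: nodes: 0:s, 3:s, 4:s, 5:s, 6:s, 7:q1, 8:q2, 11:dot, 12:dot, 13:dot, 14:dot edges: (0,8,i); (6,7,i); (7,4,o); (7,5,o); (8,3,o); (8,5,o); (11,0,hold); (12,0,hold); (13,4,hold); (14,5,hold)
step 2: rule r2; match: 0->8, 1->0, 2->3, 3->5, 4->11; deleted nodes 11; deleted edges (11,0,hold); added nodes 15, 16; added edges (15,3,hold); (16,5,hold); result: nodes: 0:s, 3:s, 4:s, 5:s, 6:s, 7:q1, 8:q2, 12:dot, 13:dot, 14:dot, 15:dot, 16:dot edges: (0,8,i); (6,7,i); (7,4,o); (7,5,o); (8,3,o); (8,5,o); (12,0,hold); (13,4,hold); (14,5,hold); (15,3,hold); (16,5,hold)
step 3: rule r2; match: 0->8, 1->0, 2->3, 3->5, 4->12; deleted nodes 12; deleted edges (12,0,hold); added nodes 17, 18; added edges (17,3,hold); (18,5,hold); result: nodes: 0:s, 3:s, 4:s, 5:s, 6:s, 7:q1, 8:q2, 13:dot, 14:dot, 15:dot, 16:dot, 17:dot, 18:dot edges: (0,8,i); (6,7,i); (7,4,o); (7,5,o); (8,3,o); (8,5,o); (13,4,hold); (14,5,hold); (15,3,hold); (16,5,hold); (17,3,hold); (18,5,hold)
final:
nodes: 0:s, 3:s, 4:s, 5:s, 6:s, 7:q1, 8:q2, 13:dot, 14:dot, 15:dot, 16:dot, 17:dot, 18:dot
edges: (0,8,i); (6,7,i); (7,4,o); (7,5,o); (8,3,o); (8,5,o); (13,4,hold); (14,5,hold); (15,3,hold); (16,5,hold); (17,3,hold); (18,5,hold)


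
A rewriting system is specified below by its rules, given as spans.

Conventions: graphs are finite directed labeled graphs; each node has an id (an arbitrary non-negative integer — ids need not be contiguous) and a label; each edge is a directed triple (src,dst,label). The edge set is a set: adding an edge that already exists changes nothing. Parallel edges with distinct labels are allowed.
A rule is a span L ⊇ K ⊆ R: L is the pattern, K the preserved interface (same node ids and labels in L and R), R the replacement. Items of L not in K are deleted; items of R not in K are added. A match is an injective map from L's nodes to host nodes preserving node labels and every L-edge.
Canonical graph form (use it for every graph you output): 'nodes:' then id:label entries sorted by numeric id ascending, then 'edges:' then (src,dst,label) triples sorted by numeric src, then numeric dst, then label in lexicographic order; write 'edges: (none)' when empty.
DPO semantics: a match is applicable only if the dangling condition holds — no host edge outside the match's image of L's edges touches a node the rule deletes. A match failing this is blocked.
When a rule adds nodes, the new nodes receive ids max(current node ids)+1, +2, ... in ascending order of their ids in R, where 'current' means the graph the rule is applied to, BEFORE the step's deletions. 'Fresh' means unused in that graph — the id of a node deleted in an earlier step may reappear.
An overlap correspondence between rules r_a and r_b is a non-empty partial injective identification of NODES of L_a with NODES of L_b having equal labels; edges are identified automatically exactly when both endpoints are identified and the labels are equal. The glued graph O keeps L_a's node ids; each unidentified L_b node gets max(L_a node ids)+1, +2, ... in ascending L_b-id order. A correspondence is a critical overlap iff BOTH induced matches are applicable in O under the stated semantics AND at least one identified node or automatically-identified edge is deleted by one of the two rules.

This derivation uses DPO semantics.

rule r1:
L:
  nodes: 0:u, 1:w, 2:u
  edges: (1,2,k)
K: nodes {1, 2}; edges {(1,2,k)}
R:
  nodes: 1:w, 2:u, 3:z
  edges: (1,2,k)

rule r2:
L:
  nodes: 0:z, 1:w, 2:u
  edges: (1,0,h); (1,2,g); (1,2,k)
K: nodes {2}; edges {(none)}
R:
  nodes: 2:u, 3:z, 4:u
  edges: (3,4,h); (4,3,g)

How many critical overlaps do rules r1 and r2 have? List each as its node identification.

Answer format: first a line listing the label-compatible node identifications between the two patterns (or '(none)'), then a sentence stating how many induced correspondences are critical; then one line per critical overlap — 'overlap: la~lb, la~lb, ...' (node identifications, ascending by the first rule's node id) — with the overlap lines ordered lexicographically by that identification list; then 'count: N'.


label-compatible node identifications between L(r1) and L(r2): 0~2, 1~1, 2~2
1 of the induced correspondences is a critical overlap of r1 and r2.
overlap: 1~1, 2~2
count: 1


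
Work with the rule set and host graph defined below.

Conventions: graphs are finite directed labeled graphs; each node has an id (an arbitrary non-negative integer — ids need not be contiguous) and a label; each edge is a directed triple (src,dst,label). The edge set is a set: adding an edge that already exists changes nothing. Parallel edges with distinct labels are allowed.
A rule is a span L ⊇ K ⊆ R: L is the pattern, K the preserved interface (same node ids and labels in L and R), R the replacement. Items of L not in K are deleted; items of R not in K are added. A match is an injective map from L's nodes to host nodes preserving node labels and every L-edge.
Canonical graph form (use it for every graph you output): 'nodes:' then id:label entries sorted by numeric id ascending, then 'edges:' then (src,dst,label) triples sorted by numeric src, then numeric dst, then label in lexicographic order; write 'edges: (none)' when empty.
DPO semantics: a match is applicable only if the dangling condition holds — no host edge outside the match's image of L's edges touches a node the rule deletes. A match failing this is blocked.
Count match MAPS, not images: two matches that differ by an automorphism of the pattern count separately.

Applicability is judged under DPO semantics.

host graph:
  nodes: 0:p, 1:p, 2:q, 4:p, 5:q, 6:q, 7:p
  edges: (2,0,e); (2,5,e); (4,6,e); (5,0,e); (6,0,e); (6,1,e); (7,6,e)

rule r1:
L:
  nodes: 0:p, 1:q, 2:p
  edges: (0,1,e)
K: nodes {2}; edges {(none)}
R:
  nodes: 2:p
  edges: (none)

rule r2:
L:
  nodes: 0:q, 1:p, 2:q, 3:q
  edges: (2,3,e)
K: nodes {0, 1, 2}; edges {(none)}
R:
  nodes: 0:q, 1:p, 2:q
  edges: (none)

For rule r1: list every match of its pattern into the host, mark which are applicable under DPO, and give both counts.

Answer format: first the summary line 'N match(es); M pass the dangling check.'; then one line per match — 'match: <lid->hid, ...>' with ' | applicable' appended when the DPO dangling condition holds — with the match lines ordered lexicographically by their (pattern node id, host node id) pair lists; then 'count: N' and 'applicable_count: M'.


6 match(es); 0 pass the dangling check.
match: 0->4, 1->6, 2->0
match: 0->4, 1->6, 2->1
match: 0->4, 1->6, 2->7
match: 0->7, 1->6, 2->0
match: 0->7, 1->6, 2->1
match: 0->7, 1->6, 2->4
count: 6
applicable_count: 0


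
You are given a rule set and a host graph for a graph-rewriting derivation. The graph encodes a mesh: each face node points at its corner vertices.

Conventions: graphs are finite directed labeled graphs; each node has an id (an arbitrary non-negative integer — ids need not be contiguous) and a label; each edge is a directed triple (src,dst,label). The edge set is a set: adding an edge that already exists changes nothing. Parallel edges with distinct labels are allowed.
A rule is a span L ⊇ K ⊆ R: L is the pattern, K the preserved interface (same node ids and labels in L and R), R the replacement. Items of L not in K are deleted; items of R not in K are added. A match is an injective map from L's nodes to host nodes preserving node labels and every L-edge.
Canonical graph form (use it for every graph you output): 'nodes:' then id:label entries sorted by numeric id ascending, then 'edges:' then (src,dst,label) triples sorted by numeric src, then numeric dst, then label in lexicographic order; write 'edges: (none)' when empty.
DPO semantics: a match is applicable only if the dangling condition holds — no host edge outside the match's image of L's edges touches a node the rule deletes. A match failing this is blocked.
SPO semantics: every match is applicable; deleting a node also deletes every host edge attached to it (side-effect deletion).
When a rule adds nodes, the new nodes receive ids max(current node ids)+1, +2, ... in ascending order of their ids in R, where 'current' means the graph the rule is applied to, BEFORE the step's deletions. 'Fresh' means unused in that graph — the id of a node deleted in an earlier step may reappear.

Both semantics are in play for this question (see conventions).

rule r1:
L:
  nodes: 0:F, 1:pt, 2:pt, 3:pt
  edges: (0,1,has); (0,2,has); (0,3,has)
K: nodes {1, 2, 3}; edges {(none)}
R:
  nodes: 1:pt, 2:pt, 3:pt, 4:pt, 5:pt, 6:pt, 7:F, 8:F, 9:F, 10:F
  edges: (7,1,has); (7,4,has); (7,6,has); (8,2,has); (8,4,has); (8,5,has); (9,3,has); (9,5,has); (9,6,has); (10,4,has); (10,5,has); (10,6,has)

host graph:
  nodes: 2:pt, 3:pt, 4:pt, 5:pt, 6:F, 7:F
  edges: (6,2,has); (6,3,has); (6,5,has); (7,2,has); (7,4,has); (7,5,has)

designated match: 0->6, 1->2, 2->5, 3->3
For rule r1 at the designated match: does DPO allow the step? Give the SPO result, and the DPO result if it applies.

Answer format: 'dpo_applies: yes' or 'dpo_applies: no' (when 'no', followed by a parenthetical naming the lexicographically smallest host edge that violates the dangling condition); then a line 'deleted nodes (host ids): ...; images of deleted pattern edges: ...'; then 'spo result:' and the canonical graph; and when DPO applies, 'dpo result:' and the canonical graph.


dpo_applies: yes
deleted nodes (host ids): 6; images of deleted pattern edges: (6,2,has); (6,3,has); (6,5,has)
spo result:
nodes: 2:pt, 3:pt, 4:pt, 5:pt, 7:F, 8:pt, 9:pt, 10:pt, 11:F, 12:F, 13:F, 14:F
edges: (7,2,has); (7,4,has); (7,5,has); (11,2,has); (11,8,has); (11,10,has); (12,5,has); (12,8,has); (12,9,has); (13,3,has); (13,9,has); (13,10,has); (14,8,has); (14,9,has); (14,10,has)
dpo result:
nodes: 2:pt, 3:pt, 4:pt, 5:pt, 7:F, 8:pt, 9:pt, 10:pt, 11:F, 12:F, 13:F, 14:F
edges: (7,2,has); (7,4,has); (7,5,has); (11,2,has); (11,8,has); (11,10,has); (12,5,has); (12,8,has); (12,9,has); (13,3,has); (13,9,has); (13,10,has); (14,8,has); (14,9,has); (14,10,has)


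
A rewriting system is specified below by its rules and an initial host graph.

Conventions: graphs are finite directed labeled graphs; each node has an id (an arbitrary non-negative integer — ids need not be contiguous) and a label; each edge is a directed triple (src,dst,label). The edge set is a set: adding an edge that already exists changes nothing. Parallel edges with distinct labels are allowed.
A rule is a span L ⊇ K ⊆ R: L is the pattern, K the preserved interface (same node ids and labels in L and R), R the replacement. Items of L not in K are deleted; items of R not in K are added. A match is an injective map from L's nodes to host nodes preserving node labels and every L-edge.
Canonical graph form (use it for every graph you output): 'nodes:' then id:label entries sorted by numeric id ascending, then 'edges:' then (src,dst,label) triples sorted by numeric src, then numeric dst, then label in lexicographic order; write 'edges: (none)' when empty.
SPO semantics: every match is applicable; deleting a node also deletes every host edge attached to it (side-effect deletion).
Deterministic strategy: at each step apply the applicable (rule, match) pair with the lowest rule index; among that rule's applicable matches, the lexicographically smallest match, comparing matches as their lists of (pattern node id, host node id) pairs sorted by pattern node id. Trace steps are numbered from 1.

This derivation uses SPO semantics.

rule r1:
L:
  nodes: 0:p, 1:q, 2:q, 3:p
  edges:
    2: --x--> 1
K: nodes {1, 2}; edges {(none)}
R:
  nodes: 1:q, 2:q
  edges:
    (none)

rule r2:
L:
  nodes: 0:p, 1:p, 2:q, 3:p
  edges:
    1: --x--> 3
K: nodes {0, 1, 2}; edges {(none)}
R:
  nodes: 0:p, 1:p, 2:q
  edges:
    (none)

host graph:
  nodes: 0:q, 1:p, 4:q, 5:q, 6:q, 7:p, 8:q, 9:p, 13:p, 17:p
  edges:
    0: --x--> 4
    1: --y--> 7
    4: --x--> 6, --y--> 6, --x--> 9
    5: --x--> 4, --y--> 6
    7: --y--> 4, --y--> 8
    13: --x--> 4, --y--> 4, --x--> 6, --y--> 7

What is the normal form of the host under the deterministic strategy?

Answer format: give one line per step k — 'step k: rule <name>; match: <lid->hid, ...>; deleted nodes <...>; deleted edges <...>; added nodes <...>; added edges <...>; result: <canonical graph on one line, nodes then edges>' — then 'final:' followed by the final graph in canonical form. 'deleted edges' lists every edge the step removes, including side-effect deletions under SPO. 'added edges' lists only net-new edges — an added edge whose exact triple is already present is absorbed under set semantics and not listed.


step 1: rule r1; match: 0->1, 1->4, 2->0, 3->7; deleted nodes 1, 7; deleted edges (0,4,x); (1,7,y); (7,4,y); (7,8,y); (13,7,y); added nodes (none); added edges (none); result: nodes: 0:q, 4:q, 5:q, 6:q, 8:q, 9:p, 13:p, 17:p edges: (4,6,x); (4,6,y); (4,9,x); (5,4,x); (5,6,y); (13,4,x); (13,4,y); (13,6,x)
step 2: rule r1; match: 0->9, 1->4, 2->5, 3->13; deleted nodes 9, 13; deleted edges (4,9,x); (5,4,x); (13,4,x); (13,4,y); (13,6,x); added nodes (none); added edges (none); result: nodes: 0:q, 4:q, 5:q, 6:q, 8:q, 17:p edges: (4,6,x); (4,6,y); (5,6,y)
final:
nodes: 0:q, 4:q, 5:q, 6:q, 8:q, 17:p
edges: (4,6,x); (4,6,y); (5,6,y)


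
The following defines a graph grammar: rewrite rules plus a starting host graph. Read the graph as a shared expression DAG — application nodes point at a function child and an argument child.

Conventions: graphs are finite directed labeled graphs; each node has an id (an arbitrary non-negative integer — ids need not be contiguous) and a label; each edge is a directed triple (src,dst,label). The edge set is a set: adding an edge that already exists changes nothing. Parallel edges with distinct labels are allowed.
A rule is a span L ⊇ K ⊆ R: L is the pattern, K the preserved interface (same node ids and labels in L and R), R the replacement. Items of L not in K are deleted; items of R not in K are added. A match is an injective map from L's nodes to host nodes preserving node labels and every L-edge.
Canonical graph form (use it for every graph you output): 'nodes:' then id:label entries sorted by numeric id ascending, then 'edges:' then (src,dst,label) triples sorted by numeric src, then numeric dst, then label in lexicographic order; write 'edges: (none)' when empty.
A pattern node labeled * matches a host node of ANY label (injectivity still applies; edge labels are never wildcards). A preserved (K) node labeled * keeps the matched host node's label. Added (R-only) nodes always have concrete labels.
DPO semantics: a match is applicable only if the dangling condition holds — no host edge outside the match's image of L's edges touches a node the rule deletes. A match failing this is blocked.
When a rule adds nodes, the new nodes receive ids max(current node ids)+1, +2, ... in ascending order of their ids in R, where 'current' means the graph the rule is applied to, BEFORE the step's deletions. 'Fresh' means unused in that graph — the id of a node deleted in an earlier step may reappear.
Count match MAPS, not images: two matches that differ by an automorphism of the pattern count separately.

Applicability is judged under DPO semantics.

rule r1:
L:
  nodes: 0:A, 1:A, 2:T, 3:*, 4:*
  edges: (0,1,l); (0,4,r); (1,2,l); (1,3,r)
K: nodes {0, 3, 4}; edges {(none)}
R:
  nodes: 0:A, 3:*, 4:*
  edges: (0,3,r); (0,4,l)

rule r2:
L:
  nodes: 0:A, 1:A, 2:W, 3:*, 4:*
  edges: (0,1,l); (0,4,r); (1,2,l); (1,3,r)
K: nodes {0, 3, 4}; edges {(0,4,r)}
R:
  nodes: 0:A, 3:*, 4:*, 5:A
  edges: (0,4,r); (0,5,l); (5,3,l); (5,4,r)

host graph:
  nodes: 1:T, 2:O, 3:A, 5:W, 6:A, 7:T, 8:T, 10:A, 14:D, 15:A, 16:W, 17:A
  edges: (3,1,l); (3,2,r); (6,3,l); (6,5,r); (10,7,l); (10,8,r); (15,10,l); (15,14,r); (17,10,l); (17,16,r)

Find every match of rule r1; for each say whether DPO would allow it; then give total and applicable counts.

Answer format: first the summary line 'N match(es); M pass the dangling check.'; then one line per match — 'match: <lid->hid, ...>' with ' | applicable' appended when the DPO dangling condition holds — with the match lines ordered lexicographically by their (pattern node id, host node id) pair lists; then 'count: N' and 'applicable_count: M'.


3 match(es); 1 pass the dangling check.
match: 0->6, 1->3, 2->1, 3->2, 4->5 | applicable
match: 0->15, 1->10, 2->7, 3->8, 4->14
match: 0->17, 1->10, 2->7, 3->8, 4->16
count: 3
applicable_count: 1


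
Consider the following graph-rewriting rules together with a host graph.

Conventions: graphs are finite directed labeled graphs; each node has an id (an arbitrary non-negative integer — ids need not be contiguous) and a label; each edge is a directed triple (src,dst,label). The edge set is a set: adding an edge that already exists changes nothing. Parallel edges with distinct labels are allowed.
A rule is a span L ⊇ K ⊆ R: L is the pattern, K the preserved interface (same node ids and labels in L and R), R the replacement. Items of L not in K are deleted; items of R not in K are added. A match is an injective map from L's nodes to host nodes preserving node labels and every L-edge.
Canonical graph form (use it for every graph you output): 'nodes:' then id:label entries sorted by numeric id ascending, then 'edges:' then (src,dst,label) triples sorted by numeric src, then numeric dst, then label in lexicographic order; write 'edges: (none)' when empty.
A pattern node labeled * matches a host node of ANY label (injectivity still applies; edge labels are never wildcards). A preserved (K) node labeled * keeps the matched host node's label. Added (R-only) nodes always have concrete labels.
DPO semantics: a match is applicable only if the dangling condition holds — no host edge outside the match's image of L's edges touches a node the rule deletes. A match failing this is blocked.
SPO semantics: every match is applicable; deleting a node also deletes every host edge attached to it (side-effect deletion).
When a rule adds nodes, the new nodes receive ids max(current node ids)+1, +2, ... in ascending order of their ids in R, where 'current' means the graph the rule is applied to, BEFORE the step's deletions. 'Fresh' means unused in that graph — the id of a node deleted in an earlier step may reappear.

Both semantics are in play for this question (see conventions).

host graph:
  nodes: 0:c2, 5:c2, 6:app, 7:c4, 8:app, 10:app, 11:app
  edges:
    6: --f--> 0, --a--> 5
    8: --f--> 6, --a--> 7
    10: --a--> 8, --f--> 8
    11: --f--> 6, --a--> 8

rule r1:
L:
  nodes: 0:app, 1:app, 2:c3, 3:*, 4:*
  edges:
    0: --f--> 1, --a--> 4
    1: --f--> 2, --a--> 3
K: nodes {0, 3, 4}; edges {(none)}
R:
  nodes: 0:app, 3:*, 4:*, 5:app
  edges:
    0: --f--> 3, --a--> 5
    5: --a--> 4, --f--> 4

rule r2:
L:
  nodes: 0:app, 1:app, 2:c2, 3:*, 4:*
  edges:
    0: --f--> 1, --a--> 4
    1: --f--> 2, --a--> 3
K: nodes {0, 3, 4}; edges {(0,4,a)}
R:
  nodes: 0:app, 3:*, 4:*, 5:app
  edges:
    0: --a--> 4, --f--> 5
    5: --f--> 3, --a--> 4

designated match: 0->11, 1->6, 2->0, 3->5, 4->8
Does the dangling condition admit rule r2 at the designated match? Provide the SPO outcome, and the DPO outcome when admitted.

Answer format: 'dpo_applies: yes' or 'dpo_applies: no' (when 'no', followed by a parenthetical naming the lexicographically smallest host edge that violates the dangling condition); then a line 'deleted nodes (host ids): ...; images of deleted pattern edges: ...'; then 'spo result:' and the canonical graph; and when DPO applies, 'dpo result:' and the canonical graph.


dpo_applies: no
(the rule deletes node 6, which keeps host edge (8,6,f) outside the match image — the dangling condition fails, DPO blocks; SPO proceeds and side-deletes such edges)
deleted nodes (host ids): 0, 6; images of deleted pattern edges: (6,0,f); (6,5,a); (11,6,f)
spo result:
nodes: 5:c2, 7:c4, 8:app, 10:app, 11:app, 12:app
edges: (8,7,a); (10,8,a); (10,8,f); (11,8,a); (11,12,f); (12,5,f); (12,8,a)


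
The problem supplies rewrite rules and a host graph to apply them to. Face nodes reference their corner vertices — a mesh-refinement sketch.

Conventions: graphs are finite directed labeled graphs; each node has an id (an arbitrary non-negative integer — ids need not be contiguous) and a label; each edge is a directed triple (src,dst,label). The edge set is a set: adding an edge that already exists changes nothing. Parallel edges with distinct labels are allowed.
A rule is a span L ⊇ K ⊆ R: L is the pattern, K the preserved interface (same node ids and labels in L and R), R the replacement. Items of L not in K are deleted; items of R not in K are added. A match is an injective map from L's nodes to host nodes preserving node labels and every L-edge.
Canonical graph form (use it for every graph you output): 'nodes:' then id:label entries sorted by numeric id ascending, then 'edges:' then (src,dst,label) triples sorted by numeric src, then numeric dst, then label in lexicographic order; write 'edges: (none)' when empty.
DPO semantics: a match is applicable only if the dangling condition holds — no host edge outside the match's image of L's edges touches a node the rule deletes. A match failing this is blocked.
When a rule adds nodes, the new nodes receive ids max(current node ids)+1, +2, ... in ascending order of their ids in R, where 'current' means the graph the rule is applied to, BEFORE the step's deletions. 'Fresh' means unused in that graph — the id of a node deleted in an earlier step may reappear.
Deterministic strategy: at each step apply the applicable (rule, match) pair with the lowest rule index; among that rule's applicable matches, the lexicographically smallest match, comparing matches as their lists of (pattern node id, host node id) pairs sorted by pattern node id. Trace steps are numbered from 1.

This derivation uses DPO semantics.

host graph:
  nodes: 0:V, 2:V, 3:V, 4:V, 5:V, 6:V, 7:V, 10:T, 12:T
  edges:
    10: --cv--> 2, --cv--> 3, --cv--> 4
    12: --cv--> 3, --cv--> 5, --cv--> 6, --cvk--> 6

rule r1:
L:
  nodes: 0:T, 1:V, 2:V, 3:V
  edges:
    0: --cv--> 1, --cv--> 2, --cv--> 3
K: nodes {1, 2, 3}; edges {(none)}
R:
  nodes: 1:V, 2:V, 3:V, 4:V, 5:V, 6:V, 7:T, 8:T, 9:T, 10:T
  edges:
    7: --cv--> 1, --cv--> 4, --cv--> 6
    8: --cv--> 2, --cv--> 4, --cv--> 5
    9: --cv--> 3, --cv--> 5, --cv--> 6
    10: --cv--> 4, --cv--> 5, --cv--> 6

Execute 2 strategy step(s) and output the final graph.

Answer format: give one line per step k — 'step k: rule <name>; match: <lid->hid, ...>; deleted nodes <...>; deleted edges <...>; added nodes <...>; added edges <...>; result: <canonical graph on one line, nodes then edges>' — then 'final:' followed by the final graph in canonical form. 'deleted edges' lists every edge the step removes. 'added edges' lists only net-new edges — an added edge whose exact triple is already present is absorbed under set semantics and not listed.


step 1: rule r1; match: 0->10, 1->2, 2->3, 3->4; deleted nodes 10; deleted edges (10,2,cv); (10,3,cv); (10,4,cv); added nodes 13, 14, 15, 16, 17, 18, 19; added edges (16,2,cv); (16,13,cv); (16,15,cv); (17,3,cv); (17,13,cv); (17,14,cv); (18,4,cv); (18,14,cv); (18,15,cv); (19,13,cv); (19,14,cv); (19,15,cv); result: nodes: 0:V, 2:V, 3:V, 4:V, 5:V, 6:V, 7:V, 12:T, 13:V, 14:V, 15:V, 16:T, 17:T, 18:T, 19:T edges: (12,3,cv); (12,5,cv); (12,6,cv); (12,6,cvk); (16,2,cv); (16,13,cv); (16,15,cv); (17,3,cv); (17,13,cv); (17,14,cv); (18,4,cv); (18,14,cv); (18,15,cv); (19,13,cv); (19,14,cv); (19,15,cv)
step 2: rule r1; match: 0->16, 1->2, 2->13, 3->15; deleted nodes 16; deleted edges (16,2,cv); (16,13,cv); (16,15,cv); added nodes 20, 21, 22, 23, 24, 25, 26; added edges (23,2,cv); (23,20,cv); (23,22,cv); (24,13,cv); (24,20,cv); (24,21,cv); (25,15,cv); (25,21,cv); (25,22,cv); (26,20,cv); (26,21,cv); (26,22,cv); result: nodes: 0:V, 2:V, 3:V, 4:V, 5:V, 6:V, 7:V, 12:T, 13:V, 14:V, 15:V, 17:T, 18:T, 19:T, 20:V, 21:V, 22:V, 23:T, 24:T, 25:T, 26:T edges: (12,3,cv); (12,5,cv); (12,6,cv); (12,6,cvk); (17,3,cv); (17,13,cv); (17,14,cv); (18,4,cv); (18,14,cv); (18,15,cv); (19,13,cv); (19,14,cv); (19,15,cv); (23,2,cv); (23,20,cv); (23,22,cv); (24,13,cv); (24,20,cv); (24,21,cv); (25,15,cv); (25,21,cv); (25,22,cv); (26,20,cv); (26,21,cv); (26,22,cv)
final:
nodes: 0:V, 2:V, 3:V, 4:V, 5:V, 6:V, 7:V, 12:T, 13:V, 14:V, 15:V, 17:T, 18:T, 19:T, 20:V, 21:V, 22:V, 23:T, 24:T, 25:T, 26:T
edges: (12,3,cv); (12,5,cv); (12,6,cv); (12,6,cvk); (17,3,cv); (17,13,cv); (17,14,cv); (18,4,cv); (18,14,cv); (18,15,cv); (19,13,cv); (19,14,cv); (19,15,cv); (23,2,cv); (23,20,cv); (23,22,cv); (24,13,cv); (24,20,cv); (24,21,cv); (25,15,cv); (25,21,cv); (25,22,cv); (26,20,cv); (26,21,cv); (26,22,cv)


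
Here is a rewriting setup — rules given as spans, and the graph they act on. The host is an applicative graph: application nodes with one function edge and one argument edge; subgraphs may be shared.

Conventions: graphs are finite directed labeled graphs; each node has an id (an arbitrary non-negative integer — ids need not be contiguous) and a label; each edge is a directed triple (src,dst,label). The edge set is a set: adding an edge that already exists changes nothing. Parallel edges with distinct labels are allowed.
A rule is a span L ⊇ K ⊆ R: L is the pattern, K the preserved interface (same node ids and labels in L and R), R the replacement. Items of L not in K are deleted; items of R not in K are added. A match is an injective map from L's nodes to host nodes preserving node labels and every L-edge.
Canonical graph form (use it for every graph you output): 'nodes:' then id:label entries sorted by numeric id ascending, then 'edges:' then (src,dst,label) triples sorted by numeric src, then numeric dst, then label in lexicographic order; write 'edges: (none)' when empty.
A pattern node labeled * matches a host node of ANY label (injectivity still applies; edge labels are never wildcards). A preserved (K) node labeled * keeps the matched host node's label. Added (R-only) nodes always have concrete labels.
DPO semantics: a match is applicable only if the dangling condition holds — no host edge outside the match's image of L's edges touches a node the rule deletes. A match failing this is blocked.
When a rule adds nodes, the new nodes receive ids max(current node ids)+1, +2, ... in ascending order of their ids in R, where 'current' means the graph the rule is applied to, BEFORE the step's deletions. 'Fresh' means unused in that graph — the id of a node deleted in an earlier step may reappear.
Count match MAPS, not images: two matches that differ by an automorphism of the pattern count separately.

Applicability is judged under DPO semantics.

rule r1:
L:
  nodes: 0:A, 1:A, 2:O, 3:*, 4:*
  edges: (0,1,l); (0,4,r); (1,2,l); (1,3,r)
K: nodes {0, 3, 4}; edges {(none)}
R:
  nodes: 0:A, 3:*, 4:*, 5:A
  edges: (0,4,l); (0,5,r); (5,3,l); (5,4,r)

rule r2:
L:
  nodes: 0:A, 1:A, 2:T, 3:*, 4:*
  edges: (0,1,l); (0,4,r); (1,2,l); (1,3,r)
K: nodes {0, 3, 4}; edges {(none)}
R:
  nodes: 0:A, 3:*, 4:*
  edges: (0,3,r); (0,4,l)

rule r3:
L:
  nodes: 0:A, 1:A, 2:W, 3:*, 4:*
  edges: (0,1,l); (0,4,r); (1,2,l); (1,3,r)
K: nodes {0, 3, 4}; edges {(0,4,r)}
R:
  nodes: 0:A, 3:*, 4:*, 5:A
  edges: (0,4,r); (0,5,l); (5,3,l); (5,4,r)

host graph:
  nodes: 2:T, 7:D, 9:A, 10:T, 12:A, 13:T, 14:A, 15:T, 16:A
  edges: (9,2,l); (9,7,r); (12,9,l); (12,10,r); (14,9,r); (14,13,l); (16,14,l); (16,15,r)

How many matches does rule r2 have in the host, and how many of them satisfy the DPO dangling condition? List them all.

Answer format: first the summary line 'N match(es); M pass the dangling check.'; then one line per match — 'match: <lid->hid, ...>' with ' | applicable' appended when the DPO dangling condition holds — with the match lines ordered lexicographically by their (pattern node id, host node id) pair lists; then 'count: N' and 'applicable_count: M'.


2 match(es); 1 pass the dangling check.
match: 0->12, 1->9, 2->2, 3->7, 4->10
match: 0->16, 1->14, 2->13, 3->9, 4->15 | applicable
count: 2
applicable_count: 1
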